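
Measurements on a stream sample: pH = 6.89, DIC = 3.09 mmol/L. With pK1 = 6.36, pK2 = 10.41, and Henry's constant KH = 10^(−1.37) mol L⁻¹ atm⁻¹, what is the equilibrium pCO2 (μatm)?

α₀ = 1 / (1 + K1/[H⁺] + K1K2/[H⁺]²) = 1 / (1 + 10^+0.53 + 10^-2.99)
   = 1 / (1 + 3.3884 + 0.0010233) = 1/4.3895 = 0.2278
[CO2*] = α₀ × DIC = 0.2278 × 3.09 = 0.7040 mmol/L
pCO2 = [CO2*]/KH = 7.040×10^-4 / 4.266×10^-2 = 1.65×10^4 μatm

pCO2 = 1.65×10^4 μatm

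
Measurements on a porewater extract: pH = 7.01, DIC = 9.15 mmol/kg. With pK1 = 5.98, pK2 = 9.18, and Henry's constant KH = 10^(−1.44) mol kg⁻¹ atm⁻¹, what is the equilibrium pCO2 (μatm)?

pCO2 = 2.14×10^4 μatm

α₀ = 1 / (1 + K1/[H⁺] + K1K2/[H⁺]²) = 1 / (1 + 10^+1.03 + 10^-1.14)
   = 1 / (1 + 10.715 + 0.072444) = 1/11.788 = 0.08483
[CO2*] = α₀ × DIC = 0.08483 × 9.15 = 0.7762 mmol/kg
pCO2 = [CO2*]/KH = 7.762×10^-4 / 3.631×10^-2 = 2.14×10^4 μatm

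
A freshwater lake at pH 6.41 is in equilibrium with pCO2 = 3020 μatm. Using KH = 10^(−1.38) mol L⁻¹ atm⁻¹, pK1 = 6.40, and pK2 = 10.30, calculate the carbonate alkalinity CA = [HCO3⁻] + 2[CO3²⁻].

CA = 0.129 mmol/L

[CO2*] = KH · pCO2 = 10^(−1.38) × 3020×10^-6 = 1.259×10^-4 mol/L
α₀ = 1/(1 + K1/[H⁺] + K1K2/[H⁺]²) = 1/(1 + 10^+0.01 + 10^-3.88) = 0.4942
DIC = [CO2*]/α₀ = 1.259×10^-4 / 0.4942 = 0.2547 mmol/L
CA = (α₁ + 2α₂)·DIC = (0.5057 + 2×6.515×10^-5) × 0.2547 = 0.129 mmol/L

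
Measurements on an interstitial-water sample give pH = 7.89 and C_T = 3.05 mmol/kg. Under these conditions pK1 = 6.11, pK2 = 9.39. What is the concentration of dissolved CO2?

[CO2*] = 0.0483 mmol/kg

α₀ = 1 / (1 + K1/[H⁺] + K1K2/[H⁺]²) = 1 / (1 + 10^+1.78 + 10^+0.28)
   = 1 / (1 + 60.256 + 1.9055) = 1/63.161 = 0.01583
[CO2*] = α₀ × DIC = 0.01583 × 3.05 = 0.0483 mmol/kg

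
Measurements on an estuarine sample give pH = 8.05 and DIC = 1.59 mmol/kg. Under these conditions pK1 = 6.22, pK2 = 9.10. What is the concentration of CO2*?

α₀ = 1 / (1 + K1/[H⁺] + K1K2/[H⁺]²) = 1 / (1 + 10^+1.83 + 10^+0.78)
   = 1 / (1 + 67.608 + 6.0256) = 1/74.634 = 0.01340
[CO2*] = α₀ × DIC = 0.01340 × 1.59 = 0.0213 mmol/kg

[CO2*] = 0.0213 mmol/kg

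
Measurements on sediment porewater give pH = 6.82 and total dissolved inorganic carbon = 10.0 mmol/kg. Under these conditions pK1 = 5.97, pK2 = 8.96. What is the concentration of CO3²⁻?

α₂ = 1 / (1 + [H⁺]/K2 + [H⁺]²/(K1K2)) = 1 / (1 + 10^+2.14 + 10^+1.29)
   = 1 / (1 + 138.04 + 19.498) = 1/158.54 = 0.006308
[CO3²⁻] = α₂ × DIC = 0.006308 × 10.0 = 0.0631 mmol/kg

[CO3²⁻] = 0.0631 mmol/kg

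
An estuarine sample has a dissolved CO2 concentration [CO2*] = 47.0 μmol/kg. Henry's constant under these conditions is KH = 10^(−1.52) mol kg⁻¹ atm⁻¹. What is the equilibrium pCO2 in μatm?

KH = 10^(−1.52) = 3.020×10^-2 mol kg⁻¹ atm⁻¹
pCO2 = [CO2*]/KH = 47.0×10^-6 / 3.020×10^-2 = 1.56×10^-3 atm = 1560 μatm

pCO2 = 1560 μatm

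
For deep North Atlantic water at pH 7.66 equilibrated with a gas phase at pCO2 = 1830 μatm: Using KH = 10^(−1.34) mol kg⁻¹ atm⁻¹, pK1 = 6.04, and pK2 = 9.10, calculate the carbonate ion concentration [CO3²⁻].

[CO3²⁻] = 0.127 mmol/kg

[CO2*] = KH · pCO2 = 10^(−1.34) × 1830×10^-6 = 8.365×10^-5 mol/kg
α₀ = 1/(1 + K1/[H⁺] + K1K2/[H⁺]²) = 1/(1 + 10^+1.62 + 10^+0.18) = 0.02262
DIC = [CO2*]/α₀ = 8.365×10^-5 / 0.02262 = 3.697 mmol/kg
[CO3²⁻] = α₂·DIC; α₂ = 0.03424, so [CO3²⁻] = 0.03424 × 3.697 = 0.127 mmol/kg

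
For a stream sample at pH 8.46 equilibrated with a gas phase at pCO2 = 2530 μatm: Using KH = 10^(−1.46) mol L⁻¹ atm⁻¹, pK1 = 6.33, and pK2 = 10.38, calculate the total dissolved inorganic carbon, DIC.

[CO2*] = KH · pCO2 = 10^(−1.46) × 2530×10^-6 = 8.772×10^-5 mol/L
α₀ = 1/(1 + K1/[H⁺] + K1K2/[H⁺]²) = 1/(1 + 10^+2.13 + 10^+0.21) = 0.007272
DIC = [CO2*]/α₀ = 8.772×10^-5 / 0.007272 = 12.1 mmol/L

DIC = 12.1 mmol/L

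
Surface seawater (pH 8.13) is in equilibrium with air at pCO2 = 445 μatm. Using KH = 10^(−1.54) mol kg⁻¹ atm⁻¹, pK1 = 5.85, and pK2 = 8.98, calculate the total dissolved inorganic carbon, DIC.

DIC = 2.80 mmol/kg

[CO2*] = KH · pCO2 = 10^(−1.54) × 445×10^-6 = 1.283×10^-5 mol/kg
α₀ = 1/(1 + K1/[H⁺] + K1K2/[H⁺]²) = 1/(1 + 10^+2.28 + 10^+1.43) = 0.004577
DIC = [CO2*]/α₀ = 1.283×10^-5 / 0.004577 = 2.80 mmol/kg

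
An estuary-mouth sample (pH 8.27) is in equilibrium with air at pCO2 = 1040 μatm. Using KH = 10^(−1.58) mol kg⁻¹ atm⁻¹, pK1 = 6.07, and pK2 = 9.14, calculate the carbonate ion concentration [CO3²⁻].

[CO2*] = KH · pCO2 = 10^(−1.58) × 1040×10^-6 = 2.735×10^-5 mol/kg
α₀ = 1/(1 + K1/[H⁺] + K1K2/[H⁺]²) = 1/(1 + 10^+2.20 + 10^+1.33) = 0.005529
DIC = [CO2*]/α₀ = 2.735×10^-5 / 0.005529 = 4.948 mmol/kg
[CO3²⁻] = α₂·DIC; α₂ = 0.1182, so [CO3²⁻] = 0.1182 × 4.948 = 0.585 mmol/kg

[CO3²⁻] = 0.585 mmol/kg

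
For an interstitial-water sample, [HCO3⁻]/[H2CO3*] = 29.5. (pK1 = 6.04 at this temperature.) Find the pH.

pH = 7.51

From K1 = [H⁺][HCO3⁻]/[H2CO3*]:  pH = pK1 + log₁₀([HCO3⁻]/[H2CO3*])
log₁₀(29.5) = +1.470
pH = 6.04 + (+1.470) = 7.51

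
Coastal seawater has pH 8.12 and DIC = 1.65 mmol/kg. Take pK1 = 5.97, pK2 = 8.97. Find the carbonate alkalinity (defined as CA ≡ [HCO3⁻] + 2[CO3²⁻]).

CA = [HCO3⁻] + 2[CO3²⁻] = (α₁ + 2α₂)·DIC
At pH 8.12: [H⁺]/K1 = 10^-2.15 = 0.0070795, K2/[H⁺] = 10^-0.85 = 0.14125
α₁ = 1/(1 + 0.0070795 + 0.14125) = 1/1.1483 = 0.8708; α₂ = α₁·K2/[H⁺] = 0.1230
α₁ + 2α₂ = 1.1168
CA = 1.1168 × 1.65 = 1.84 mmol/kg

CA = 1.84 mmol/kg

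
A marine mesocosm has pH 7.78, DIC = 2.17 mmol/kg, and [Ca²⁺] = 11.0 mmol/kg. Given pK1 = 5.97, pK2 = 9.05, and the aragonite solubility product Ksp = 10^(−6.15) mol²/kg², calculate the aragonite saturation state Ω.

α₂ = 1 / (1 + [H⁺]/K2 + [H⁺]²/(K1K2)) = 1 / (1 + 10^+1.27 + 10^-0.54)
   = 1 / (1 + 18.621 + 0.28840) = 1/19.909 = 0.05023
[CO3²⁻] = α₂ × DIC = 0.05023 × 2.17 = 0.1090 mmol/kg
Ksp = 10^(−6.15) = 7.079×10^-7
Ω = [Ca²⁺][CO3²⁻]/Ksp = (11.0×10^-3)(1.090×10^-4) / 7.079×10^-7 = 1.69

Ω = 1.69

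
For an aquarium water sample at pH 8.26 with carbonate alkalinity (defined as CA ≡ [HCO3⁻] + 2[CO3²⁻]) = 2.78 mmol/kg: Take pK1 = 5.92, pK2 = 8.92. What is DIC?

DIC = 2.37 mmol/kg

CA = [HCO3⁻] + 2[CO3²⁻] = (α₁ + 2α₂)·DIC
At pH 8.26: [H⁺]/K1 = 10^-2.34 = 0.0045709, K2/[H⁺] = 10^-0.66 = 0.21878
α₁ = 1/(1 + 0.0045709 + 0.21878) = 1/1.2233 = 0.8174; α₂ = α₁·K2/[H⁺] = 0.1788
α₁ + 2α₂ = 1.1751
DIC = CA / (α₁ + 2α₂) = 2.78 / 1.1751 = 2.37 mmol/kg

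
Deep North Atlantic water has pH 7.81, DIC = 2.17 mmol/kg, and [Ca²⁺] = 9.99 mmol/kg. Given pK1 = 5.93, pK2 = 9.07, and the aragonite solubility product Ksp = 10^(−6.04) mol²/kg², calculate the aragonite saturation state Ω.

Ω = 1.22

α₂ = 1 / (1 + [H⁺]/K2 + [H⁺]²/(K1K2)) = 1 / (1 + 10^+1.26 + 10^-0.62)
   = 1 / (1 + 18.197 + 0.23988) = 1/19.437 = 0.05145
[CO3²⁻] = α₂ × DIC = 0.05145 × 2.17 = 0.1116 mmol/kg
Ksp = 10^(−6.04) = 9.120×10^-7
Ω = [Ca²⁺][CO3²⁻]/Ksp = (9.99×10^-3)(1.116×10^-4) / 9.120×10^-7 = 1.22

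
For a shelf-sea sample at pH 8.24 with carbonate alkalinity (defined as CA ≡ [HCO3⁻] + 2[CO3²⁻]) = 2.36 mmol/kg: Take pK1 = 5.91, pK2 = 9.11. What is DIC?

CA = [HCO3⁻] + 2[CO3²⁻] = (α₁ + 2α₂)·DIC
At pH 8.24: [H⁺]/K1 = 10^-2.33 = 0.0046774, K2/[H⁺] = 10^-0.87 = 0.13490
α₁ = 1/(1 + 0.0046774 + 0.13490) = 1/1.1396 = 0.8775; α₂ = α₁·K2/[H⁺] = 0.1184
α₁ + 2α₂ = 1.1143
DIC = CA / (α₁ + 2α₂) = 2.36 / 1.1143 = 2.12 mmol/kg

DIC = 2.12 mmol/kg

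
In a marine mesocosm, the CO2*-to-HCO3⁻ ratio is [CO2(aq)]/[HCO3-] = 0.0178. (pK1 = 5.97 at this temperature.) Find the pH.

pH = 7.72

From K1 = [H⁺][HCO3-]/[CO2(aq)]:  pH = pK1 − log₁₀([CO2(aq)]/[HCO3-])
log₁₀(0.0178) = -1.750
pH = 5.97 − (-1.750) = 7.72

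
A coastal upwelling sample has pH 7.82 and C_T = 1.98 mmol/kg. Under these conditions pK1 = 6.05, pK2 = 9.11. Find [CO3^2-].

α₂ = 1 / (1 + [H⁺]/K2 + [H⁺]²/(K1K2)) = 1 / (1 + 10^+1.29 + 10^-0.48)
   = 1 / (1 + 19.498 + 0.33113) = 1/20.830 = 0.04801
[CO3²⁻] = α₂ × DIC = 0.04801 × 1.98 = 0.0951 mmol/kg

[CO3²⁻] = 0.0951 mmol/kg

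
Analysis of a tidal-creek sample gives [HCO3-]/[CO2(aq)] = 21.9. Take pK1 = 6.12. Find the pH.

pH = 7.46

From K1 = [H⁺][HCO3-]/[CO2(aq)]:  pH = pK1 + log₁₀([HCO3-]/[CO2(aq)])
log₁₀(21.9) = +1.340
pH = 6.12 + (+1.340) = 7.46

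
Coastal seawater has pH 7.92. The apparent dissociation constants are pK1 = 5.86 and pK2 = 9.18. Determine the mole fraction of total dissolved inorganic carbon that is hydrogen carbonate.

α₁ = 0.940

α₁ = 1 / (1 + [H⁺]/K1 + K2/[H⁺]) = 1 / (1 + 10^-2.06 + 10^-1.26)
   = 1 / (1 + 0.0087096 + 0.054954) = 1/1.0637 = 0.9401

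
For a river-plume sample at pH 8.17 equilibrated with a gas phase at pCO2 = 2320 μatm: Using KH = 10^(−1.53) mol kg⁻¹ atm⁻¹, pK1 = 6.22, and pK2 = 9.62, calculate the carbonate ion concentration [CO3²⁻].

[CO2*] = KH · pCO2 = 10^(−1.53) × 2320×10^-6 = 6.847×10^-5 mol/kg
α₀ = 1/(1 + K1/[H⁺] + K1K2/[H⁺]²) = 1/(1 + 10^+1.95 + 10^+0.50) = 0.01072
DIC = [CO2*]/α₀ = 6.847×10^-5 / 0.01072 = 6.387 mmol/kg
[CO3²⁻] = α₂·DIC; α₂ = 0.03390, so [CO3²⁻] = 0.03390 × 6.387 = 0.217 mmol/kg

[CO3²⁻] = 0.217 mmol/kg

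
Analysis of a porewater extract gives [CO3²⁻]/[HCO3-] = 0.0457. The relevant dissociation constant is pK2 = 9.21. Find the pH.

pH = 7.87

From K2 = [H⁺][CO3²⁻]/[HCO3-]:  pH = pK2 + log₁₀([CO3²⁻]/[HCO3-])
log₁₀(0.0457) = -1.340
pH = 9.21 + (-1.340) = 7.87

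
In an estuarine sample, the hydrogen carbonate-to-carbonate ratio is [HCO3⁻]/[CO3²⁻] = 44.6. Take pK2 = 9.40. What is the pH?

pH = 7.75

From K2 = [H⁺][CO3²⁻]/[HCO3⁻]:  pH = pK2 − log₁₀([HCO3⁻]/[CO3²⁻])
log₁₀(44.6) = +1.649
pH = 9.40 − (+1.649) = 7.75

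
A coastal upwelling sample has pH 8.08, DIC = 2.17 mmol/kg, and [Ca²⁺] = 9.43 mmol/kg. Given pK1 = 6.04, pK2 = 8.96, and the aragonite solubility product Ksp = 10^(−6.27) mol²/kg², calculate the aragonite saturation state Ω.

Ω = 4.40

α₂ = 1 / (1 + [H⁺]/K2 + [H⁺]²/(K1K2)) = 1 / (1 + 10^+0.88 + 10^-1.16)
   = 1 / (1 + 7.5858 + 0.069183) = 1/8.6550 = 0.1155
[CO3²⁻] = α₂ × DIC = 0.1155 × 2.17 = 0.2507 mmol/kg
Ksp = 10^(−6.27) = 5.370×10^-7
Ω = [Ca²⁺][CO3²⁻]/Ksp = (9.43×10^-3)(2.507×10^-4) / 5.370×10^-7 = 4.40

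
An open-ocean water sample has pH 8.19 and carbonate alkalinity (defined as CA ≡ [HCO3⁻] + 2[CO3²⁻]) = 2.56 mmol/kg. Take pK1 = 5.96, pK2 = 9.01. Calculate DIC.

DIC = 2.27 mmol/kg

CA = [HCO3⁻] + 2[CO3²⁻] = (α₁ + 2α₂)·DIC
At pH 8.19: [H⁺]/K1 = 10^-2.23 = 0.0058884, K2/[H⁺] = 10^-0.82 = 0.15136
α₁ = 1/(1 + 0.0058884 + 0.15136) = 1/1.1572 = 0.8641; α₂ = α₁·K2/[H⁺] = 0.1308
α₁ + 2α₂ = 1.1257
DIC = CA / (α₁ + 2α₂) = 2.56 / 1.1257 = 2.27 mmol/kg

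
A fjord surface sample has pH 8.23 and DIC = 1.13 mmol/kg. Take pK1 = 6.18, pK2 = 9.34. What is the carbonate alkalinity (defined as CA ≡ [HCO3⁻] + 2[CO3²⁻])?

CA = 1.20 mmol/kg

CA = [HCO3⁻] + 2[CO3²⁻] = (α₁ + 2α₂)·DIC
At pH 8.23: [H⁺]/K1 = 10^-2.05 = 0.0089125, K2/[H⁺] = 10^-1.11 = 0.077625
α₁ = 1/(1 + 0.0089125 + 0.077625) = 1/1.0865 = 0.9204; α₂ = α₁·K2/[H⁺] = 0.07144
α₁ + 2α₂ = 1.0632
CA = 1.0632 × 1.13 = 1.20 mmol/kg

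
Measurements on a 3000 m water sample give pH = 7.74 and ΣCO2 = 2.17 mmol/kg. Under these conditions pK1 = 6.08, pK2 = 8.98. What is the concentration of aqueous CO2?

α₀ = 1 / (1 + K1/[H⁺] + K1K2/[H⁺]²) = 1 / (1 + 10^+1.66 + 10^+0.42)
   = 1 / (1 + 45.709 + 2.6303) = 1/49.339 = 0.02027
[CO2*] = α₀ × DIC = 0.02027 × 2.17 = 0.0440 mmol/kg

[CO2*] = 0.0440 mmol/kg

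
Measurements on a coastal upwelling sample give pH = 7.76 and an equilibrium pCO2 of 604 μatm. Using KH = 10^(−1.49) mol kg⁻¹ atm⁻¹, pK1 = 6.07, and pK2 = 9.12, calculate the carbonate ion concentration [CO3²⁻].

[CO3²⁻] = 0.0418 mmol/kg

[CO2*] = KH · pCO2 = 10^(−1.49) × 604×10^-6 = 1.955×10^-5 mol/kg
α₀ = 1/(1 + K1/[H⁺] + K1K2/[H⁺]²) = 1/(1 + 10^+1.69 + 10^+0.33) = 0.01919
DIC = [CO2*]/α₀ = 1.955×10^-5 / 0.01919 = 1.019 mmol/kg
[CO3²⁻] = α₂·DIC; α₂ = 0.04102, so [CO3²⁻] = 0.04102 × 1.019 = 0.0418 mmol/kg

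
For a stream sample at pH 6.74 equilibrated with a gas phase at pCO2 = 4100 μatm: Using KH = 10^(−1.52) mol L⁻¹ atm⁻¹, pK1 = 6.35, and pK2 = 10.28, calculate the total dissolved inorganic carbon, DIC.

DIC = 0.428 mmol/L

[CO2*] = KH · pCO2 = 10^(−1.52) × 4100×10^-6 = 1.238×10^-4 mol/L
α₀ = 1/(1 + K1/[H⁺] + K1K2/[H⁺]²) = 1/(1 + 10^+0.39 + 10^-3.15) = 0.2894
DIC = [CO2*]/α₀ = 1.238×10^-4 / 0.2894 = 0.428 mmol/L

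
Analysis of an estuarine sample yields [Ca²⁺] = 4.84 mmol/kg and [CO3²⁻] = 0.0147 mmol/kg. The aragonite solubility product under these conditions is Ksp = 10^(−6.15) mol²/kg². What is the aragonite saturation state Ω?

Ksp = 10^(−6.15) = 7.079×10^-7
Ω = [Ca²⁺][CO3²⁻]/Ksp = (4.84×10^-3)(0.0147×10^-3) / 7.079×10^-7 = 0.100

Ω = 0.100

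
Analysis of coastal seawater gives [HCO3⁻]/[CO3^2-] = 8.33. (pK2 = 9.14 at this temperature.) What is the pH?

From K2 = [H⁺][CO3^2-]/[HCO3⁻]:  pH = pK2 − log₁₀([HCO3⁻]/[CO3^2-])
log₁₀(8.33) = +0.921
pH = 9.14 − (+0.921) = 8.22

pH = 8.22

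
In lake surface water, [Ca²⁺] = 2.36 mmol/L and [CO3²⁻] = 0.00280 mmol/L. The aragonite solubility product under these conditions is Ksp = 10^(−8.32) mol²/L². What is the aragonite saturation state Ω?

Ksp = 10^(−8.32) = 4.786×10^-9
Ω = [Ca²⁺][CO3²⁻]/Ksp = (2.36×10^-3)(0.00280×10^-3) / 4.786×10^-9 = 1.38

Ω = 1.38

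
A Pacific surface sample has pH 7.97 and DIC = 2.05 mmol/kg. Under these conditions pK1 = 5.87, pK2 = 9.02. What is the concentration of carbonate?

α₂ = 1 / (1 + [H⁺]/K2 + [H⁺]²/(K1K2)) = 1 / (1 + 10^+1.05 + 10^-1.05)
   = 1 / (1 + 11.220 + 0.089125) = 1/12.309 = 0.08124
[CO3²⁻] = α₂ × DIC = 0.08124 × 2.05 = 0.167 mmol/kg

[CO3²⁻] = 0.167 mmol/kg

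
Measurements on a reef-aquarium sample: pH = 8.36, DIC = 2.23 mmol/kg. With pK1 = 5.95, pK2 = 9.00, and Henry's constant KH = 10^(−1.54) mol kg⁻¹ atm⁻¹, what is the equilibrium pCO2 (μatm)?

pCO2 = 244 μatm

α₀ = 1 / (1 + K1/[H⁺] + K1K2/[H⁺]²) = 1 / (1 + 10^+2.41 + 10^+1.77)
   = 1 / (1 + 257.04 + 58.884) = 1/316.92 = 0.003155
[CO2*] = α₀ × DIC = 0.003155 × 2.23 = 0.007036 mmol/kg = 7.036 μmol/kg
pCO2 = [CO2*]/KH = 7.036×10^-6 / 2.884×10^-2 = 244 μatm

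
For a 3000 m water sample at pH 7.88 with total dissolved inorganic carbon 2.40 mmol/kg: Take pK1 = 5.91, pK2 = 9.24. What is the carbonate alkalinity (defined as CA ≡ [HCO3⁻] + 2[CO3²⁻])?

CA = 2.47 mmol/kg

CA = [HCO3⁻] + 2[CO3²⁻] = (α₁ + 2α₂)·DIC
At pH 7.88: [H⁺]/K1 = 10^-1.97 = 0.010715, K2/[H⁺] = 10^-1.36 = 0.043652
α₁ = 1/(1 + 0.010715 + 0.043652) = 1/1.0544 = 0.9484; α₂ = α₁·K2/[H⁺] = 0.04140
α₁ + 2α₂ = 1.0312
CA = 1.0312 × 2.40 = 2.47 mmol/kg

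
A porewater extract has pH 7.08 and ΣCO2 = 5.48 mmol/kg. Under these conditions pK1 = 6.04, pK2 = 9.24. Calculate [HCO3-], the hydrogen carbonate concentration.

[HCO3⁻] = 4.99 mmol/kg

α₁ = 1 / (1 + [H⁺]/K1 + K2/[H⁺]) = 1 / (1 + 10^-1.04 + 10^-2.16)
   = 1 / (1 + 0.091201 + 0.0069183) = 1/1.0981 = 0.9106
[HCO3⁻] = α₁ × DIC = 0.9106 × 5.48 = 4.99 mmol/kg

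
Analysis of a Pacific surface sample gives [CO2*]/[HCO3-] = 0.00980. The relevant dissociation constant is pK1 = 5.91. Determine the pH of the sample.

pH = 7.92

From K1 = [H⁺][HCO3-]/[CO2*]:  pH = pK1 − log₁₀([CO2*]/[HCO3-])
log₁₀(0.00980) = -2.009
pH = 5.91 − (-2.009) = 7.92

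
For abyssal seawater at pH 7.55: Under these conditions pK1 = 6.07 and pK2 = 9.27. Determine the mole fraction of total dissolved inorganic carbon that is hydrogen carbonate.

α₁ = 0.950

α₁ = 1 / (1 + [H⁺]/K1 + K2/[H⁺]) = 1 / (1 + 10^-1.48 + 10^-1.72)
   = 1 / (1 + 0.033113 + 0.019055) = 1/1.0522 = 0.9504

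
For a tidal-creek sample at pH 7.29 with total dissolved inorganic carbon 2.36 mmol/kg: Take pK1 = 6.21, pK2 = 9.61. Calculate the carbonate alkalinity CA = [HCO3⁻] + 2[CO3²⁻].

CA = [HCO3⁻] + 2[CO3²⁻] = (α₁ + 2α₂)·DIC
At pH 7.29: [H⁺]/K1 = 10^-1.08 = 0.083176, K2/[H⁺] = 10^-2.32 = 0.0047863
α₁ = 1/(1 + 0.083176 + 0.0047863) = 1/1.0880 = 0.9191; α₂ = α₁·K2/[H⁺] = 0.004399
α₁ + 2α₂ = 0.9279
CA = 0.9279 × 2.36 = 2.19 mmol/kg

CA = 2.19 mmol/kg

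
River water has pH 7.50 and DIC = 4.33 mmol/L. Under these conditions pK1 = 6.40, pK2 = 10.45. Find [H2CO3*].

[CO2*] = 0.318 mmol/L

α₀ = 1 / (1 + K1/[H⁺] + K1K2/[H⁺]²) = 1 / (1 + 10^+1.10 + 10^-1.85)
   = 1 / (1 + 12.589 + 0.014125) = 1/13.603 = 0.07351
[CO2*] = α₀ × DIC = 0.07351 × 4.33 = 0.318 mmol/L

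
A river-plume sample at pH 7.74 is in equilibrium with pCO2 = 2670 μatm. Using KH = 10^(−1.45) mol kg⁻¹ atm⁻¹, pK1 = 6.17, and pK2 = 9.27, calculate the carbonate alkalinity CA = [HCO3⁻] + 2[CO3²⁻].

[CO2*] = KH · pCO2 = 10^(−1.45) × 2670×10^-6 = 9.474×10^-5 mol/kg
α₀ = 1/(1 + K1/[H⁺] + K1K2/[H⁺]²) = 1/(1 + 10^+1.57 + 10^+0.04) = 0.02548
DIC = [CO2*]/α₀ = 9.474×10^-5 / 0.02548 = 3.718 mmol/kg
CA = (α₁ + 2α₂)·DIC = (0.9466 + 2×0.02794) × 3.718 = 3.73 mmol/kg

CA = 3.73 mmol/kg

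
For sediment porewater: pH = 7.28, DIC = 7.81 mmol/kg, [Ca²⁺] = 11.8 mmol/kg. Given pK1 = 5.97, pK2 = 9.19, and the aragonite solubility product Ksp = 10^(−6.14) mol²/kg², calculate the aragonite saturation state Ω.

α₂ = 1 / (1 + [H⁺]/K2 + [H⁺]²/(K1K2)) = 1 / (1 + 10^+1.91 + 10^+0.60)
   = 1 / (1 + 81.283 + 3.9811) = 1/86.264 = 0.01159
[CO3²⁻] = α₂ × DIC = 0.01159 × 7.81 = 0.09054 mmol/kg
Ksp = 10^(−6.14) = 7.244×10^-7
Ω = [Ca²⁺][CO3²⁻]/Ksp = (11.8×10^-3)(9.054×10^-5) / 7.244×10^-7 = 1.47

Ω = 1.47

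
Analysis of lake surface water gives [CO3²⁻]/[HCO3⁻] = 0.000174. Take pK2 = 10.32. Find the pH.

From K2 = [H⁺][CO3²⁻]/[HCO3⁻]:  pH = pK2 + log₁₀([CO3²⁻]/[HCO3⁻])
log₁₀(0.000174) = -3.759
pH = 10.32 + (-3.759) = 6.56

pH = 6.56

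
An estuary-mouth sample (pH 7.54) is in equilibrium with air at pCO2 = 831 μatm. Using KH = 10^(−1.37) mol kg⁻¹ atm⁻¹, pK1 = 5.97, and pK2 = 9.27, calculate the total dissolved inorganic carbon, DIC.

DIC = 1.38 mmol/kg

[CO2*] = KH · pCO2 = 10^(−1.37) × 831×10^-6 = 3.545×10^-5 mol/kg
α₀ = 1/(1 + K1/[H⁺] + K1K2/[H⁺]²) = 1/(1 + 10^+1.57 + 10^-0.16) = 0.02574
DIC = [CO2*]/α₀ = 3.545×10^-5 / 0.02574 = 1.38 mmol/kg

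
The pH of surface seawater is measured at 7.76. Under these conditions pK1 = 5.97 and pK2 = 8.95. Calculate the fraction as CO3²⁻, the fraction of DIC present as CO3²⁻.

α₂ = 1 / (1 + [H⁺]/K2 + [H⁺]²/(K1K2)) = 1 / (1 + 10^+1.19 + 10^-0.60)
   = 1 / (1 + 15.488 + 0.25119) = 1/16.739 = 0.05974

α₂ = 0.0597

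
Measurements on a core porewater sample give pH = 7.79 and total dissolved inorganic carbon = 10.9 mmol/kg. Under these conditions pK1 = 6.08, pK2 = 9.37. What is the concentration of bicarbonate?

α₁ = 1 / (1 + [H⁺]/K1 + K2/[H⁺]) = 1 / (1 + 10^-1.71 + 10^-1.58)
   = 1 / (1 + 0.019498 + 0.026303) = 1/1.0458 = 0.9562
[HCO3⁻] = α₁ × DIC = 0.9562 × 10.9 = 10.4 mmol/kg

[HCO3⁻] = 10.4 mmol/kg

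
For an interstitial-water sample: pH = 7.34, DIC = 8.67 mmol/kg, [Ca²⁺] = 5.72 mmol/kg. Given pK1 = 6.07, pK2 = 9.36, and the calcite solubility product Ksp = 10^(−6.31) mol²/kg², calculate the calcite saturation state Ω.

Ω = 0.909

α₂ = 1 / (1 + [H⁺]/K2 + [H⁺]²/(K1K2)) = 1 / (1 + 10^+2.02 + 10^+0.75)
   = 1 / (1 + 104.71 + 5.6234) = 1/111.34 = 0.008982
[CO3²⁻] = α₂ × DIC = 0.008982 × 8.67 = 0.07787 mmol/kg
Ksp = 10^(−6.31) = 4.898×10^-7
Ω = [Ca²⁺][CO3²⁻]/Ksp = (5.72×10^-3)(7.787×10^-5) / 4.898×10^-7 = 0.909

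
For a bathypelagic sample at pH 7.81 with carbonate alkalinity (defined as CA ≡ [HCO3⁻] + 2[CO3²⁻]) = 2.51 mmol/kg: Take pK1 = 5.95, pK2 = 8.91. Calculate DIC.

CA = [HCO3⁻] + 2[CO3²⁻] = (α₁ + 2α₂)·DIC
At pH 7.81: [H⁺]/K1 = 10^-1.86 = 0.013804, K2/[H⁺] = 10^-1.10 = 0.079433
α₁ = 1/(1 + 0.013804 + 0.079433) = 1/1.0932 = 0.9147; α₂ = α₁·K2/[H⁺] = 0.07266
α₁ + 2α₂ = 1.0600
DIC = CA / (α₁ + 2α₂) = 2.51 / 1.0600 = 2.37 mmol/kg

DIC = 2.37 mmol/kg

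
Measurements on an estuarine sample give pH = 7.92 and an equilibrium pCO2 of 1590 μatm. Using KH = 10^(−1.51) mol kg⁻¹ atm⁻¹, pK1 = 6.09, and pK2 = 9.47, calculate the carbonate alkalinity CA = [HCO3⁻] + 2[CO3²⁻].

CA = 3.51 mmol/kg

[CO2*] = KH · pCO2 = 10^(−1.51) × 1590×10^-6 = 4.914×10^-5 mol/kg
α₀ = 1/(1 + K1/[H⁺] + K1K2/[H⁺]²) = 1/(1 + 10^+1.83 + 10^+0.28) = 0.01418
DIC = [CO2*]/α₀ = 4.914×10^-5 / 0.01418 = 3.465 mmol/kg
CA = (α₁ + 2α₂)·DIC = (0.9588 + 2×0.02702) × 3.465 = 3.51 mmol/kg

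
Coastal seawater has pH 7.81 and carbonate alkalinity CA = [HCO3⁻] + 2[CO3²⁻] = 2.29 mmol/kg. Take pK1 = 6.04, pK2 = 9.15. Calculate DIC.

DIC = 2.23 mmol/kg

CA = [HCO3⁻] + 2[CO3²⁻] = (α₁ + 2α₂)·DIC
At pH 7.81: [H⁺]/K1 = 10^-1.77 = 0.016982, K2/[H⁺] = 10^-1.34 = 0.045709
α₁ = 1/(1 + 0.016982 + 0.045709) = 1/1.0627 = 0.9410; α₂ = α₁·K2/[H⁺] = 0.04301
α₁ + 2α₂ = 1.0270
DIC = CA / (α₁ + 2α₂) = 2.29 / 1.0270 = 2.23 mmol/kg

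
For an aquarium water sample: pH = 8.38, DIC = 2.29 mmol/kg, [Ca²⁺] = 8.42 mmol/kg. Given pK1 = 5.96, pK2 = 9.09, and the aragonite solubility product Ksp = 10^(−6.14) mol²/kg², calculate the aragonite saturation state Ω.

α₂ = 1 / (1 + [H⁺]/K2 + [H⁺]²/(K1K2)) = 1 / (1 + 10^+0.71 + 10^-1.71)
   = 1 / (1 + 5.1286 + 0.019498) = 1/6.1481 = 0.1627
[CO3²⁻] = α₂ × DIC = 0.1627 × 2.29 = 0.3725 mmol/kg
Ksp = 10^(−6.14) = 7.244×10^-7
Ω = [Ca²⁺][CO3²⁻]/Ksp = (8.42×10^-3)(3.725×10^-4) / 7.244×10^-7 = 4.33

Ω = 4.33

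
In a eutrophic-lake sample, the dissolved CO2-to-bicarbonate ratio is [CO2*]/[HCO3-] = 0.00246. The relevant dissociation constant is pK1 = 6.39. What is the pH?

From K1 = [H⁺][HCO3-]/[CO2*]:  pH = pK1 − log₁₀([CO2*]/[HCO3-])
log₁₀(0.00246) = -2.609
pH = 6.39 − (-2.609) = 9.00

pH = 9.00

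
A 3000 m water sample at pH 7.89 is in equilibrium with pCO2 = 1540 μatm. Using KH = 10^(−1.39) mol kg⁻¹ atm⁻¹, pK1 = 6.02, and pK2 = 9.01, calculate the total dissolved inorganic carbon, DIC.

[CO2*] = KH · pCO2 = 10^(−1.39) × 1540×10^-6 = 6.274×10^-5 mol/kg
α₀ = 1/(1 + K1/[H⁺] + K1K2/[H⁺]²) = 1/(1 + 10^+1.87 + 10^+0.75) = 0.01238
DIC = [CO2*]/α₀ = 6.274×10^-5 / 0.01238 = 5.07 mmol/kg

DIC = 5.07 mmol/kg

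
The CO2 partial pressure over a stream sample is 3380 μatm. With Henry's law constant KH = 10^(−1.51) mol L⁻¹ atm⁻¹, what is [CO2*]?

[CO2*] = 104 μmol/L

KH = 10^(−1.51) = 3.090×10^-2 mol L⁻¹ atm⁻¹
[CO2*] = KH · pCO2 = 3.090×10^-2 × 3380×10^-6 atm = 1.04×10^-4 mol/L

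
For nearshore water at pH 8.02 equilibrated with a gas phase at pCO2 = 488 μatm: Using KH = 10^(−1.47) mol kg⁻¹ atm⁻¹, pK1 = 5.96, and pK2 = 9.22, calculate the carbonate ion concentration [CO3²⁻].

[CO2*] = KH · pCO2 = 10^(−1.47) × 488×10^-6 = 1.654×10^-5 mol/kg
α₀ = 1/(1 + K1/[H⁺] + K1K2/[H⁺]²) = 1/(1 + 10^+2.06 + 10^+0.86) = 0.008126
DIC = [CO2*]/α₀ = 1.654×10^-5 / 0.008126 = 2.035 mmol/kg
[CO3²⁻] = α₂·DIC; α₂ = 0.05887, so [CO3²⁻] = 0.05887 × 2.035 = 0.120 mmol/kg

[CO3²⁻] = 0.120 mmol/kg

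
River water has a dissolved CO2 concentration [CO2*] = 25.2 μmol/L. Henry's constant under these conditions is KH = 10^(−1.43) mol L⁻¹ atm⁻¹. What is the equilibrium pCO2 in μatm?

pCO2 = 678 μatm

KH = 10^(−1.43) = 3.715×10^-2 mol L⁻¹ atm⁻¹
pCO2 = [CO2*]/KH = 25.2×10^-6 / 3.715×10^-2 = 6.78×10^-4 atm = 678 μatm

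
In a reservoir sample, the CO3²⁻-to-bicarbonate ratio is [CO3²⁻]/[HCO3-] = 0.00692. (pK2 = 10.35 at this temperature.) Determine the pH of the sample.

pH = 8.19

From K2 = [H⁺][CO3²⁻]/[HCO3-]:  pH = pK2 + log₁₀([CO3²⁻]/[HCO3-])
log₁₀(0.00692) = -2.160
pH = 10.35 + (-2.160) = 8.19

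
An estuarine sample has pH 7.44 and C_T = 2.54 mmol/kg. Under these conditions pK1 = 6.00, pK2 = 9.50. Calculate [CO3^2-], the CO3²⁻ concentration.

[CO3²⁻] = 0.0212 mmol/kg

α₂ = 1 / (1 + [H⁺]/K2 + [H⁺]²/(K1K2)) = 1 / (1 + 10^+2.06 + 10^+0.62)
   = 1 / (1 + 114.82 + 4.1687) = 1/119.98 = 0.008334
[CO3²⁻] = α₂ × DIC = 0.008334 × 2.54 = 0.0212 mmol/kg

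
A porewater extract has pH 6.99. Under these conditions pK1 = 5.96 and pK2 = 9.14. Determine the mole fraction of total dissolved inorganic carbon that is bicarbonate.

α₁ = 0.909

α₁ = 1 / (1 + [H⁺]/K1 + K2/[H⁺]) = 1 / (1 + 10^-1.03 + 10^-2.15)
   = 1 / (1 + 0.093325 + 0.0070795) = 1/1.1004 = 0.9088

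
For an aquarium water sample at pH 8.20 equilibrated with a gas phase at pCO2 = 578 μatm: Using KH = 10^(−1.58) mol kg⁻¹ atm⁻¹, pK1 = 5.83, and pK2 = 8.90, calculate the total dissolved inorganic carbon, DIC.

[CO2*] = KH · pCO2 = 10^(−1.58) × 578×10^-6 = 1.520×10^-5 mol/kg
α₀ = 1/(1 + K1/[H⁺] + K1K2/[H⁺]²) = 1/(1 + 10^+2.37 + 10^+1.67) = 0.003544
DIC = [CO2*]/α₀ = 1.520×10^-5 / 0.003544 = 4.29 mmol/kg

DIC = 4.29 mmol/kg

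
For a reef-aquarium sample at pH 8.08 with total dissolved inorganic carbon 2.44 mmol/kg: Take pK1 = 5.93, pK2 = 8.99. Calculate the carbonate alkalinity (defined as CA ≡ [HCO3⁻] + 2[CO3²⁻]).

CA = 2.69 mmol/kg

CA = [HCO3⁻] + 2[CO3²⁻] = (α₁ + 2α₂)·DIC
At pH 8.08: [H⁺]/K1 = 10^-2.15 = 0.0070795, K2/[H⁺] = 10^-0.91 = 0.12303
α₁ = 1/(1 + 0.0070795 + 0.12303) = 1/1.1301 = 0.8849; α₂ = α₁·K2/[H⁺] = 0.1089
α₁ + 2α₂ = 1.1026
CA = 1.1026 × 2.44 = 2.69 mmol/kg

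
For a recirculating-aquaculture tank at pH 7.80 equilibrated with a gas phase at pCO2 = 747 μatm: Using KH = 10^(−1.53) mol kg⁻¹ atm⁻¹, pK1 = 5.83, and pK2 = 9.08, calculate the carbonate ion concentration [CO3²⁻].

[CO2*] = KH · pCO2 = 10^(−1.53) × 747×10^-6 = 2.205×10^-5 mol/kg
α₀ = 1/(1 + K1/[H⁺] + K1K2/[H⁺]²) = 1/(1 + 10^+1.97 + 10^+0.69) = 0.01008
DIC = [CO2*]/α₀ = 2.205×10^-5 / 0.01008 = 2.187 mmol/kg
[CO3²⁻] = α₂·DIC; α₂ = 0.04936, so [CO3²⁻] = 0.04936 × 2.187 = 0.108 mmol/kg

[CO3²⁻] = 0.108 mmol/kg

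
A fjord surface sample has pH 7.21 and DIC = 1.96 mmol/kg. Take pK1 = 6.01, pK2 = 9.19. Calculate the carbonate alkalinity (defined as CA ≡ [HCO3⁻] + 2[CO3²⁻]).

CA = [HCO3⁻] + 2[CO3²⁻] = (α₁ + 2α₂)·DIC
At pH 7.21: [H⁺]/K1 = 10^-1.20 = 0.063096, K2/[H⁺] = 10^-1.98 = 0.010471
α₁ = 1/(1 + 0.063096 + 0.010471) = 1/1.0736 = 0.9315; α₂ = α₁·K2/[H⁺] = 0.009754
α₁ + 2α₂ = 0.9510
CA = 0.9510 × 1.96 = 1.86 mmol/kg

CA = 1.86 mmol/kg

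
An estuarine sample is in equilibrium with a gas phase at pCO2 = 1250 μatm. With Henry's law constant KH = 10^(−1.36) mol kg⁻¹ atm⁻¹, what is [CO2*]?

KH = 10^(−1.36) = 4.365×10^-2 mol kg⁻¹ atm⁻¹
[CO2*] = KH · pCO2 = 4.365×10^-2 × 1250×10^-6 atm = 5.46×10^-5 mol/kg

[CO2*] = 54.6 μmol/kg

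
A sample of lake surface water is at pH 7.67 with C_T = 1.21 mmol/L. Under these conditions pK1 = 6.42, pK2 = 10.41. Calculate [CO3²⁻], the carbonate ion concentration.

[CO3²⁻] = 2.08 μmol/L

α₂ = 1 / (1 + [H⁺]/K2 + [H⁺]²/(K1K2)) = 1 / (1 + 10^+2.74 + 10^+1.49)
   = 1 / (1 + 549.54 + 30.903) = 1/581.44 = 0.001720
[CO3²⁻] = α₂ × DIC = 0.001720 × 1.21 = 0.00208 mmol/L = 2.08 μmol/L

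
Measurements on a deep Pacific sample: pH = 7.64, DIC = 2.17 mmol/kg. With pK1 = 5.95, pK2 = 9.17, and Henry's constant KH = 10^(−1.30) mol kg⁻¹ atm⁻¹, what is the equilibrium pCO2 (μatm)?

pCO2 = 842 μatm

α₀ = 1 / (1 + K1/[H⁺] + K1K2/[H⁺]²) = 1 / (1 + 10^+1.69 + 10^+0.16)
   = 1 / (1 + 48.978 + 1.4454) = 1/51.423 = 0.01945
[CO2*] = α₀ × DIC = 0.01945 × 2.17 = 0.04220 mmol/kg
pCO2 = [CO2*]/KH = 4.220×10^-5 / 5.012×10^-2 = 842 μatm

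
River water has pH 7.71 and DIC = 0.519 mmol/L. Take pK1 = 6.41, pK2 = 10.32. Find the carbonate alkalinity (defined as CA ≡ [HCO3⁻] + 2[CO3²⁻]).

CA = 0.495 mmol/L

CA = [HCO3⁻] + 2[CO3²⁻] = (α₁ + 2α₂)·DIC
At pH 7.71: [H⁺]/K1 = 10^-1.30 = 0.050119, K2/[H⁺] = 10^-2.61 = 0.0024547
α₁ = 1/(1 + 0.050119 + 0.0024547) = 1/1.0526 = 0.9501; α₂ = α₁·K2/[H⁺] = 0.002332
α₁ + 2α₂ = 0.9547
CA = 0.9547 × 0.519 = 0.495 mmol/L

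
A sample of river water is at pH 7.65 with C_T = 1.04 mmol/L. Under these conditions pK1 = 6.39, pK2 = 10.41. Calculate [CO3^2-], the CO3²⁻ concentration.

[CO3²⁻] = 1.71 μmol/L

α₂ = 1 / (1 + [H⁺]/K2 + [H⁺]²/(K1K2)) = 1 / (1 + 10^+2.76 + 10^+1.50)
   = 1 / (1 + 575.44 + 31.623) = 1/608.06 = 0.001645
[CO3²⁻] = α₂ × DIC = 0.001645 × 1.04 = 0.00171 mmol/L = 1.71 μmol/L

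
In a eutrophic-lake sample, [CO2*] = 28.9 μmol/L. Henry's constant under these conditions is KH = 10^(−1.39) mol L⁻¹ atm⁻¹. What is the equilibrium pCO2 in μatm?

KH = 10^(−1.39) = 4.074×10^-2 mol L⁻¹ atm⁻¹
pCO2 = [CO2*]/KH = 28.9×10^-6 / 4.074×10^-2 = 7.09×10^-4 atm = 709 μatm

pCO2 = 709 μatm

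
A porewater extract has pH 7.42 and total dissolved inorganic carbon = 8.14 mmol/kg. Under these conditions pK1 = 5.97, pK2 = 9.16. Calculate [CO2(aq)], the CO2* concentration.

[CO2*] = 0.274 mmol/kg

α₀ = 1 / (1 + K1/[H⁺] + K1K2/[H⁺]²) = 1 / (1 + 10^+1.45 + 10^-0.29)
   = 1 / (1 + 28.184 + 0.51286) = 1/29.697 = 0.03367
[CO2*] = α₀ × DIC = 0.03367 × 8.14 = 0.274 mmol/kg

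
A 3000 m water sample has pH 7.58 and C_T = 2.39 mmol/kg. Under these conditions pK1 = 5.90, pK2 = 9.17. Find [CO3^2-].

[CO3²⁻] = 0.0587 mmol/kg

α₂ = 1 / (1 + [H⁺]/K2 + [H⁺]²/(K1K2)) = 1 / (1 + 10^+1.59 + 10^-0.09)
   = 1 / (1 + 38.905 + 0.81283) = 1/40.717 = 0.02456
[CO3²⁻] = α₂ × DIC = 0.02456 × 2.39 = 0.0587 mmol/kg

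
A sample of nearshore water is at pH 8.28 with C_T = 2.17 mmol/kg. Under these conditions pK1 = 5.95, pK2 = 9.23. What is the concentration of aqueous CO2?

[CO2*] = 9.09 μmol/kg

α₀ = 1 / (1 + K1/[H⁺] + K1K2/[H⁺]²) = 1 / (1 + 10^+2.33 + 10^+1.38)
   = 1 / (1 + 213.80 + 23.988) = 1/238.78 = 0.004188
[CO2*] = α₀ × DIC = 0.004188 × 2.17 = 0.00909 mmol/kg = 9.09 μmol/kg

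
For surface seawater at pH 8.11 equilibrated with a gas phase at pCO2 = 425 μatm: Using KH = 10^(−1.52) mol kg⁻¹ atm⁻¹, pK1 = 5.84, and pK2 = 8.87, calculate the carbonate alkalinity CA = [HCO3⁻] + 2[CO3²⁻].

[CO2*] = KH · pCO2 = 10^(−1.52) × 425×10^-6 = 1.283×10^-5 mol/kg
α₀ = 1/(1 + K1/[H⁺] + K1K2/[H⁺]²) = 1/(1 + 10^+2.27 + 10^+1.51) = 0.004554
DIC = [CO2*]/α₀ = 1.283×10^-5 / 0.004554 = 2.818 mmol/kg
CA = (α₁ + 2α₂)·DIC = (0.8481 + 2×0.1474) × 2.818 = 3.22 mmol/kg

CA = 3.22 mmol/kg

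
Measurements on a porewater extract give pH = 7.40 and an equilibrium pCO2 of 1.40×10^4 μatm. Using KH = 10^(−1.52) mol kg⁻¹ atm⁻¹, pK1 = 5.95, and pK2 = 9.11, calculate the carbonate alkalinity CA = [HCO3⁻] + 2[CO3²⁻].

[CO2*] = KH · pCO2 = 10^(−1.52) × 1.40×10^4×10^-6 = 4.228×10^-4 mol/kg
α₀ = 1/(1 + K1/[H⁺] + K1K2/[H⁺]²) = 1/(1 + 10^+1.45 + 10^-0.26) = 0.03363
DIC = [CO2*]/α₀ = 4.228×10^-4 / 0.03363 = 12.57 mmol/kg
CA = (α₁ + 2α₂)·DIC = (0.9479 + 2×0.01848) × 12.57 = 12.4 mmol/kg

CA = 12.4 mmol/kg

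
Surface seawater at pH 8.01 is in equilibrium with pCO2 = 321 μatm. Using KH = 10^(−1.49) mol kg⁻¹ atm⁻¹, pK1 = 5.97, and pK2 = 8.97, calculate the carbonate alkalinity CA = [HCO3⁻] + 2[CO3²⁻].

[CO2*] = KH · pCO2 = 10^(−1.49) × 321×10^-6 = 1.039×10^-5 mol/kg
α₀ = 1/(1 + K1/[H⁺] + K1K2/[H⁺]²) = 1/(1 + 10^+2.04 + 10^+1.08) = 0.008152
DIC = [CO2*]/α₀ = 1.039×10^-5 / 0.008152 = 1.274 mmol/kg
CA = (α₁ + 2α₂)·DIC = (0.8938 + 2×0.09801) × 1.274 = 1.39 mmol/kg

CA = 1.39 mmol/kg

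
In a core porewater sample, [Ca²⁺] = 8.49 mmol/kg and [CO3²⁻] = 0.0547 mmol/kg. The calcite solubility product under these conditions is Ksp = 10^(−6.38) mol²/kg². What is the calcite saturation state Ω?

Ksp = 10^(−6.38) = 4.169×10^-7
Ω = [Ca²⁺][CO3²⁻]/Ksp = (8.49×10^-3)(0.0547×10^-3) / 4.169×10^-7 = 1.11

Ω = 1.11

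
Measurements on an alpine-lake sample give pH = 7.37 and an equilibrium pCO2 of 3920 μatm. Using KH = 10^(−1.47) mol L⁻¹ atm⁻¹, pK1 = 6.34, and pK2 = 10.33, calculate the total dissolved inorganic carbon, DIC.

DIC = 1.56 mmol/L

[CO2*] = KH · pCO2 = 10^(−1.47) × 3920×10^-6 = 1.328×10^-4 mol/L
α₀ = 1/(1 + K1/[H⁺] + K1K2/[H⁺]²) = 1/(1 + 10^+1.03 + 10^-1.93) = 0.08527
DIC = [CO2*]/α₀ = 1.328×10^-4 / 0.08527 = 1.56 mmol/L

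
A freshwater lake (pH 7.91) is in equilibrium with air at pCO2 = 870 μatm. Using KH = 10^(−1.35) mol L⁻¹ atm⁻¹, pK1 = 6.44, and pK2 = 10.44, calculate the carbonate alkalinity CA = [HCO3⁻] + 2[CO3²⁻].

[CO2*] = KH · pCO2 = 10^(−1.35) × 870×10^-6 = 3.886×10^-5 mol/L
α₀ = 1/(1 + K1/[H⁺] + K1K2/[H⁺]²) = 1/(1 + 10^+1.47 + 10^-1.06) = 0.03268
DIC = [CO2*]/α₀ = 3.886×10^-5 / 0.03268 = 1.189 mmol/L
CA = (α₁ + 2α₂)·DIC = (0.9645 + 2×0.002846) × 1.189 = 1.15 mmol/L

CA = 1.15 mmol/L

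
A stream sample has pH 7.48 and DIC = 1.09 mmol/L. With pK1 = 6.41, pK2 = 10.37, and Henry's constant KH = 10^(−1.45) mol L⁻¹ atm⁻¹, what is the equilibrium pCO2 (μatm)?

α₀ = 1 / (1 + K1/[H⁺] + K1K2/[H⁺]²) = 1 / (1 + 10^+1.07 + 10^-1.82)
   = 1 / (1 + 11.749 + 0.015136) = 1/12.764 = 0.07834
[CO2*] = α₀ × DIC = 0.07834 × 1.09 = 0.08540 mmol/L
pCO2 = [CO2*]/KH = 8.540×10^-5 / 3.548×10^-2 = 2410 μatm

pCO2 = 2410 μatm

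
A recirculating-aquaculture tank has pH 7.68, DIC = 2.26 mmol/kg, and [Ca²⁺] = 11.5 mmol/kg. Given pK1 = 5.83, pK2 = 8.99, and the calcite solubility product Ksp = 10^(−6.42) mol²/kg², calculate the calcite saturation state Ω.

α₂ = 1 / (1 + [H⁺]/K2 + [H⁺]²/(K1K2)) = 1 / (1 + 10^+1.31 + 10^-0.54)
   = 1 / (1 + 20.417 + 0.28840) = 1/21.706 = 0.04607
[CO3²⁻] = α₂ × DIC = 0.04607 × 2.26 = 0.1041 mmol/kg
Ksp = 10^(−6.42) = 3.802×10^-7
Ω = [Ca²⁺][CO3²⁻]/Ksp = (11.5×10^-3)(1.041×10^-4) / 3.802×10^-7 = 3.15

Ω = 3.15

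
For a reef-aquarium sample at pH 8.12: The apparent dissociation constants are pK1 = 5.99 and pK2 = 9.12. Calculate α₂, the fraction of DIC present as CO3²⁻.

α₂ = 1 / (1 + [H⁺]/K2 + [H⁺]²/(K1K2)) = 1 / (1 + 10^+1.00 + 10^-1.13)
   = 1 / (1 + 10.000 + 0.074131) = 1/11.074 = 0.09030

α₂ = 0.0903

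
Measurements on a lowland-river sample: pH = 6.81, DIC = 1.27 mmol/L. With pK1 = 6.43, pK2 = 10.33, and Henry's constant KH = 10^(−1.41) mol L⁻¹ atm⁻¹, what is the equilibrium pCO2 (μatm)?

α₀ = 1 / (1 + K1/[H⁺] + K1K2/[H⁺]²) = 1 / (1 + 10^+0.38 + 10^-3.14)
   = 1 / (1 + 2.3988 + 0.00072444) = 1/3.3996 = 0.2942
[CO2*] = α₀ × DIC = 0.2942 × 1.27 = 0.3736 mmol/L
pCO2 = [CO2*]/KH = 3.736×10^-4 / 3.890×10^-2 = 9600 μatm

pCO2 = 9600 μatm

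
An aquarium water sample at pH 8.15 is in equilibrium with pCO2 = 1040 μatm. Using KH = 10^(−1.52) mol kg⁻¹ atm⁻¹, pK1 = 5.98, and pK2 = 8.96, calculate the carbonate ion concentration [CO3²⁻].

[CO2*] = KH · pCO2 = 10^(−1.52) × 1040×10^-6 = 3.141×10^-5 mol/kg
α₀ = 1/(1 + K1/[H⁺] + K1K2/[H⁺]²) = 1/(1 + 10^+2.17 + 10^+1.36) = 0.005820
DIC = [CO2*]/α₀ = 3.141×10^-5 / 0.005820 = 5.396 mmol/kg
[CO3²⁻] = α₂·DIC; α₂ = 0.1333, so [CO3²⁻] = 0.1333 × 5.396 = 0.720 mmol/kg

[CO3²⁻] = 0.720 mmol/kg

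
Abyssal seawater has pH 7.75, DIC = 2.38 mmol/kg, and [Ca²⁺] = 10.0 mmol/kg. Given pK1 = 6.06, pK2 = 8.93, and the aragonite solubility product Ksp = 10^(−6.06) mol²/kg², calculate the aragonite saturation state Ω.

Ω = 1.66

α₂ = 1 / (1 + [H⁺]/K2 + [H⁺]²/(K1K2)) = 1 / (1 + 10^+1.18 + 10^-0.51)
   = 1 / (1 + 15.136 + 0.30903) = 1/16.445 = 0.06081
[CO3²⁻] = α₂ × DIC = 0.06081 × 2.38 = 0.1447 mmol/kg
Ksp = 10^(−6.06) = 8.710×10^-7
Ω = [Ca²⁺][CO3²⁻]/Ksp = (10.0×10^-3)(1.447×10^-4) / 8.710×10^-7 = 1.66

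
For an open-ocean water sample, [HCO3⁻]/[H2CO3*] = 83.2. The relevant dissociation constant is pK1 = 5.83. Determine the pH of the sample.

pH = 7.75

From K1 = [H⁺][HCO3⁻]/[H2CO3*]:  pH = pK1 + log₁₀([HCO3⁻]/[H2CO3*])
log₁₀(83.2) = +1.920
pH = 5.83 + (+1.920) = 7.75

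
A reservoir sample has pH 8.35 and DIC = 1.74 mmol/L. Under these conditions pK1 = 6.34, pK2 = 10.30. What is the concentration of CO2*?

α₀ = 1 / (1 + K1/[H⁺] + K1K2/[H⁺]²) = 1 / (1 + 10^+2.01 + 10^+0.06)
   = 1 / (1 + 102.33 + 1.1482) = 1/104.48 = 0.009571
[CO2*] = α₀ × DIC = 0.009571 × 1.74 = 0.0167 mmol/L = 16.7 μmol/L

[CO2*] = 16.7 μmol/L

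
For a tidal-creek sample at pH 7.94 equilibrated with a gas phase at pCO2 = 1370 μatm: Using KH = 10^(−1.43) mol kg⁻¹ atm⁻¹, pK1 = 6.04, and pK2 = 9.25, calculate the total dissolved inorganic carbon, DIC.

DIC = 4.29 mmol/kg

[CO2*] = KH · pCO2 = 10^(−1.43) × 1370×10^-6 = 5.090×10^-5 mol/kg
α₀ = 1/(1 + K1/[H⁺] + K1K2/[H⁺]²) = 1/(1 + 10^+1.90 + 10^+0.59) = 0.01186
DIC = [CO2*]/α₀ = 5.090×10^-5 / 0.01186 = 4.29 mmol/kg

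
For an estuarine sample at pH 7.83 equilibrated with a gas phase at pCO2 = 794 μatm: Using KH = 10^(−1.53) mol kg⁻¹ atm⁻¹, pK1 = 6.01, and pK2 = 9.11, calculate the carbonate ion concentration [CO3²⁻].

[CO2*] = KH · pCO2 = 10^(−1.53) × 794×10^-6 = 2.343×10^-5 mol/kg
α₀ = 1/(1 + K1/[H⁺] + K1K2/[H⁺]²) = 1/(1 + 10^+1.82 + 10^+0.54) = 0.01418
DIC = [CO2*]/α₀ = 2.343×10^-5 / 0.01418 = 1.653 mmol/kg
[CO3²⁻] = α₂·DIC; α₂ = 0.04916, so [CO3²⁻] = 0.04916 × 1.653 = 0.0812 mmol/kg

[CO3²⁻] = 0.0812 mmol/kg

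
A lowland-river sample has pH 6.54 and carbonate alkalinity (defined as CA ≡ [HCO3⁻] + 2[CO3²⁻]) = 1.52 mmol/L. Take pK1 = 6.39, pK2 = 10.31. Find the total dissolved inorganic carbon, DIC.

CA = [HCO3⁻] + 2[CO3²⁻] = (α₁ + 2α₂)·DIC
At pH 6.54: [H⁺]/K1 = 10^-0.15 = 0.70795, K2/[H⁺] = 10^-3.77 = 0.00016982
α₁ = 1/(1 + 0.70795 + 0.00016982) = 1/1.7081 = 0.5854; α₂ = α₁·K2/[H⁺] = 9.942×10^-5
α₁ + 2α₂ = 0.5856
DIC = CA / (α₁ + 2α₂) = 1.52 / 0.5856 = 2.60 mmol/L

DIC = 2.60 mmol/L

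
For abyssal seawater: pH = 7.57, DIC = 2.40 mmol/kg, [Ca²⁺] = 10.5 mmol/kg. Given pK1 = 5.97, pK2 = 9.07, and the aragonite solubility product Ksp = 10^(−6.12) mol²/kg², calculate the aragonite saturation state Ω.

α₂ = 1 / (1 + [H⁺]/K2 + [H⁺]²/(K1K2)) = 1 / (1 + 10^+1.50 + 10^-0.10)
   = 1 / (1 + 31.623 + 0.79433) = 1/33.417 = 0.02992
[CO3²⁻] = α₂ × DIC = 0.02992 × 2.40 = 0.07182 mmol/kg
Ksp = 10^(−6.12) = 7.586×10^-7
Ω = [Ca²⁺][CO3²⁻]/Ksp = (10.5×10^-3)(7.182×10^-5) / 7.586×10^-7 = 0.994

Ω = 0.994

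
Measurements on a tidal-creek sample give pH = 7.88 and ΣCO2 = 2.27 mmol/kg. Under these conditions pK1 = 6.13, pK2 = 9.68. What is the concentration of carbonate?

α₂ = 1 / (1 + [H⁺]/K2 + [H⁺]²/(K1K2)) = 1 / (1 + 10^+1.80 + 10^+0.05)
   = 1 / (1 + 63.096 + 1.1220) = 1/65.218 = 0.01533
[CO3²⁻] = α₂ × DIC = 0.01533 × 2.27 = 0.0348 mmol/kg

[CO3²⁻] = 0.0348 mmol/kg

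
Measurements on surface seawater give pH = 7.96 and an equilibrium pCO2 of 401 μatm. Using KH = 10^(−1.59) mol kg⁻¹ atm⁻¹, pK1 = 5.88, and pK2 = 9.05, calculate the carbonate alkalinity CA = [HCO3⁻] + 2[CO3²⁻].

CA = 1.44 mmol/kg

[CO2*] = KH · pCO2 = 10^(−1.59) × 401×10^-6 = 1.031×10^-5 mol/kg
α₀ = 1/(1 + K1/[H⁺] + K1K2/[H⁺]²) = 1/(1 + 10^+2.08 + 10^+0.99) = 0.007634
DIC = [CO2*]/α₀ = 1.031×10^-5 / 0.007634 = 1.350 mmol/kg
CA = (α₁ + 2α₂)·DIC = (0.9178 + 2×0.07460) × 1.350 = 1.44 mmol/kg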